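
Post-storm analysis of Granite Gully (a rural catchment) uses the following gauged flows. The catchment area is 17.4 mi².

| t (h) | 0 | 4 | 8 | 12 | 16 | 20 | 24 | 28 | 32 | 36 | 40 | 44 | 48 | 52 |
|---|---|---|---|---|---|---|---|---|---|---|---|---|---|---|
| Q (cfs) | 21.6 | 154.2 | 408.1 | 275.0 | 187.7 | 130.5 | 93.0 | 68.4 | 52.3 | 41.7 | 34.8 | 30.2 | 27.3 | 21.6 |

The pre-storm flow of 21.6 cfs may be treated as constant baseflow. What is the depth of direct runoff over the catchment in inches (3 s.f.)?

d ≈ 0.443 in

Direct runoff: 0.0, 132.6, 386.5, 253.4, 166.1, 108.9, 71.4, 46.8, 30.7, 20.1, 13.2, 8.6, 5.7, 0.0 cfs; ΣQ_DR = 1244 cfs.
V = ΣQ_DR · Δt = 1244 × 14400 s = 1.791 × 10^7 ft³.
Over A = 17.4 mi², depth = V / A = 0.443 in.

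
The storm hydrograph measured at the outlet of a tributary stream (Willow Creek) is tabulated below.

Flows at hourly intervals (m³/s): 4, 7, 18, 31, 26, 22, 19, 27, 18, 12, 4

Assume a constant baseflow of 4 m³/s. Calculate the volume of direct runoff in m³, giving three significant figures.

V ≈ 5.18 × 10^5 m³

Direct-runoff ordinates (Q − Q_b): 0.0, 3.0, 14.0, 27.0, 22.0, 18.0, 15.0, 23.0, 14.0, 8.0, 0.0 m³/s.
ΣQ_DR = 144.0 m³/s.
With Δt = 1 h = 3600 s, V = ΣQ_DR · Δt = 144.0 × 3600 = 5.18 × 10^5 m³.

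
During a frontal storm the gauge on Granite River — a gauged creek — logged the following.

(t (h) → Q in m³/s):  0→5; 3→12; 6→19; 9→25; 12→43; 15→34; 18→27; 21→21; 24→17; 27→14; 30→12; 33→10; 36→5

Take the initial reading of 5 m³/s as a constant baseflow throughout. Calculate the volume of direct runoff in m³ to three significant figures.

Direct-runoff ordinates (Q − Q_b): 0.0, 7.0, 14.0, 20.0, 38.0, 29.0, 22.0, 16.0, 12.0, 9.0, 7.0, 5.0, 0.0 m³/s.
ΣQ_DR = 179.0 m³/s.
With Δt = 3 h = 10800 s, V = ΣQ_DR · Δt = 179.0 × 10800 = 1.93 × 10^6 m³.

V ≈ 1.93 × 10^6 m³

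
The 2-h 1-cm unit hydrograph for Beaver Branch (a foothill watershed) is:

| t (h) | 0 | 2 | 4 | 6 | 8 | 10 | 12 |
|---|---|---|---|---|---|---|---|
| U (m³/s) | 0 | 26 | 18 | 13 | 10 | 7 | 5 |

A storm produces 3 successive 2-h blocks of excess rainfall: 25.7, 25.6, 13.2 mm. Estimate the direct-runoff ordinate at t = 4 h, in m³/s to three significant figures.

Q ≈ 113 m³/s

By discrete convolution, Q_j = Σ (P_i / 10 mm) · U_{j−i}.
At t = 4 h (j=2): Q = (25.7/10)·18 + (25.6/10)·26 + (13.2/10)·0 = 113 m³/s.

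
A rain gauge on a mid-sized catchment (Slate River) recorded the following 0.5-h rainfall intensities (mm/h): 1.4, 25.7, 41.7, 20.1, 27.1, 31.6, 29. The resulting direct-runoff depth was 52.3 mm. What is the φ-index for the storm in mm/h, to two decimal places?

φ ≈ 11.77 mm/h

Only the 6 blocks with intensity above φ contribute runoff: 25.7, 41.7, 20.1, 27.1, 31.6, 29 mm/h.
Σ(I−φ)·Δt = d  ⇒  (25.7+41.7+20.1+27.1+31.6+29 − 6φ)·0.5 = 52.3
φ = (175.2 − 52.3/0.5) / 6 = 11.77 mm/h.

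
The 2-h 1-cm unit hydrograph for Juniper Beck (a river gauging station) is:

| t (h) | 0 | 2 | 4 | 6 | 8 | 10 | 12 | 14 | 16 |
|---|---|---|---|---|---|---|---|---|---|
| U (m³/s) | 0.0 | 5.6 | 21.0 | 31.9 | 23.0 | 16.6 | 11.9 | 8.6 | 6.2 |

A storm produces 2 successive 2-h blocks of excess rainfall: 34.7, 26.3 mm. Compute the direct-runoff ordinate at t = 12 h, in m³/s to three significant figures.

Q ≈ 85.0 m³/s

By discrete convolution, Q_j = Σ (P_i / 10 mm) · U_{j−i}.
At t = 12 h (j=6): Q = (34.7/10)·11.9 + (26.3/10)·16.6 = 85.0 m³/s.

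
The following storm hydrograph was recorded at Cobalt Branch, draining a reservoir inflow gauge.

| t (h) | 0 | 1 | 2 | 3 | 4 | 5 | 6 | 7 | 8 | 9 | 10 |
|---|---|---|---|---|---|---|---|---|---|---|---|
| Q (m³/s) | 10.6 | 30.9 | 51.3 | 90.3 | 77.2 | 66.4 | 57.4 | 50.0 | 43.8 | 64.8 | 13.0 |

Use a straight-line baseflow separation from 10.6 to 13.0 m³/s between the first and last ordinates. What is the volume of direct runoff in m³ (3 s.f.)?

V ≈ 1.53 × 10^6 m³

Direct-runoff ordinates (Q − Q_b): 0.00, 20.06, 40.22, 78.98, 65.64, 54.60, 45.36, 37.72, 31.28, 52.04, 0.00 m³/s.
ΣQ_DR = 425.9 m³/s.
With Δt = 1 h = 3600 s, V = ΣQ_DR · Δt = 425.9 × 3600 = 1.53 × 10^6 m³.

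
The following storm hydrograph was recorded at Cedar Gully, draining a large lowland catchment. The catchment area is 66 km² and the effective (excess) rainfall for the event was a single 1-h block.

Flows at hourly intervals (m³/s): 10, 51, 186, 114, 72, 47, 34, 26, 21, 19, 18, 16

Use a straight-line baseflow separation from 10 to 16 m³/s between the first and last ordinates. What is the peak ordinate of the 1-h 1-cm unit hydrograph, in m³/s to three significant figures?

Direct runoff: 0.00, 40.45, 174.91, 102.36, 59.82, 34.27, 20.73, 12.18, 6.64, 4.09, 2.55, 0.00 m³/s; ΣQ_DR = 458.0 m³/s, peak = 174.91 m³/s.
Runoff depth d = ΣQ_DR·Δt / A = 458.0 × 3600 / (66 km²) = 24.98 mm.
The 1-cm UH is the DRH scaled by (10 mm)/d, so U_p = 174.91 × 10/24.98 = 70.0 m³/s.

U_p ≈ 70.0 m³/s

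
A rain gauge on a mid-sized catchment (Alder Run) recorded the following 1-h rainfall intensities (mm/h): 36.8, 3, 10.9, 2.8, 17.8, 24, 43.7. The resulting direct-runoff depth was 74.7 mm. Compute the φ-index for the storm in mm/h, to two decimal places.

Only the 4 blocks with intensity above φ contribute runoff: 36.8, 17.8, 24, 43.7 mm/h.
Σ(I−φ)·Δt = d  ⇒  (36.8+17.8+24+43.7 − 4φ)·1 = 74.7
φ = (122.3 − 74.7/1) / 4 = 11.90 mm/h.

φ ≈ 11.90 mm/h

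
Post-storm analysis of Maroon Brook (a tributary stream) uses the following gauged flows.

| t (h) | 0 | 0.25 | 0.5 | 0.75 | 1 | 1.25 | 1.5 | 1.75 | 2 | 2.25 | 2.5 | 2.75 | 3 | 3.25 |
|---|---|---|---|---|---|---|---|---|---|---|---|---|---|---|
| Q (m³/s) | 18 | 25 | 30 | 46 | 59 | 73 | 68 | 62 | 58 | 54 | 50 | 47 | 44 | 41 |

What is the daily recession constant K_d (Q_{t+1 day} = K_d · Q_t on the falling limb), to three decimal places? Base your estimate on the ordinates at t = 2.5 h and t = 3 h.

K_d ≈ 0.002

Between t = 2.5 h and t = 3 h the flow falls from 50 to 44 m³/s over 2×0.25 h = 0.5 h.
Per-interval ratio K = (44/50)^(1/2) = 0.9381; K_d = K^(24/0.25) = 0.002.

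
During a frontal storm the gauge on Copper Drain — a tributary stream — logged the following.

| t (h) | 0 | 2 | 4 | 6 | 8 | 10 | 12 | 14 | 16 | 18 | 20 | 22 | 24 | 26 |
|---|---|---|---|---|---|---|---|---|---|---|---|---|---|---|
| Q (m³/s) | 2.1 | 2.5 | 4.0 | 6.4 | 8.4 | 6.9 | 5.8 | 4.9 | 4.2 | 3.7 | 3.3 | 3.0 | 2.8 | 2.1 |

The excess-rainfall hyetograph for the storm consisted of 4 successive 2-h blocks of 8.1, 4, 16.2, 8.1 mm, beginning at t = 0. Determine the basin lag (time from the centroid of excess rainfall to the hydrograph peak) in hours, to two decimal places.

Centroid of excess rainfall: t_c = Σ P_i·t̄_i / ΣP_i = 4.3352 h (block centres at 1, 3, 5, 7 h).
Hydrograph peak occurs at t = 8 h, so basin lag t_L = 8 − 4.3352 = 3.66 h.

t_L ≈ 3.66 h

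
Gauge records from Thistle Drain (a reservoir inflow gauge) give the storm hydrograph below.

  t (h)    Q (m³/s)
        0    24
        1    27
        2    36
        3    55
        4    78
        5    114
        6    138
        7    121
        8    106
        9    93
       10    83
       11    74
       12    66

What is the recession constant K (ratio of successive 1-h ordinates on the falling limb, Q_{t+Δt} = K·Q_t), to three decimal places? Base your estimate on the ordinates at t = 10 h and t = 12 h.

Using the recession-limb readings at t = 10 h and t = 12 h: Q falls from 83 to 66 m³/s over 2 intervals.
K = (Q₂/Q₁)^(1/2) = (66/83)^(1/2) = 0.892.

K ≈ 0.892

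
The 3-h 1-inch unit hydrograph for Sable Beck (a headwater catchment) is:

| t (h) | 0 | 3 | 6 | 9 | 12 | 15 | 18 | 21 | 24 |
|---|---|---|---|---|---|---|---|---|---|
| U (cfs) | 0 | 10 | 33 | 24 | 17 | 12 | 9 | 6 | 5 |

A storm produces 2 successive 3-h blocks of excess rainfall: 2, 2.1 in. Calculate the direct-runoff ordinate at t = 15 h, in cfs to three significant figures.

By discrete convolution, Q_j = Σ (P_i / 1 in) · U_{j−i}.
At t = 15 h (j=5): Q = (2/1)·12 + (2.1/1)·17 = 59.7 cfs.

Q ≈ 59.7 cfs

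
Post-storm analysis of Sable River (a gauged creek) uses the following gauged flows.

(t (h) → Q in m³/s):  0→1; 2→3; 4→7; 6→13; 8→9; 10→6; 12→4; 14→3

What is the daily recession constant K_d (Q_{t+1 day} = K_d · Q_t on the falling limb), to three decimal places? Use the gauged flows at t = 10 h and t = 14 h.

K_d ≈ 0.016

Between t = 10 h and t = 14 h the flow falls from 6 to 3 m³/s over 2×2 h = 4 h.
Per-interval ratio K = (3/6)^(1/2) = 0.7071; K_d = K^(24/2) = 0.016.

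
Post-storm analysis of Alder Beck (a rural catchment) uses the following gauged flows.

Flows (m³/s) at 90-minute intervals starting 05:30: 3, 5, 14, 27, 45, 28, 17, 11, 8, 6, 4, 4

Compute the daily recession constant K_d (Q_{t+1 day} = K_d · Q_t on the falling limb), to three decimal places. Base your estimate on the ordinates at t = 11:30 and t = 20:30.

Between t = 11:30 and t = 20:30 the flow falls from 45 to 4 m³/s over 6×1.5 h = 9 h.
Per-interval ratio K = (4/45)^(1/6) = 0.6680; K_d = K^(24/1.5) = 0.002.

K_d ≈ 0.002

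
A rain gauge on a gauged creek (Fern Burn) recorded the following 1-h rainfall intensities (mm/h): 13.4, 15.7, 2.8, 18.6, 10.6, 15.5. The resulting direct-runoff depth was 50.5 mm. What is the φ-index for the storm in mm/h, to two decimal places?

Only the 5 blocks with intensity above φ contribute runoff: 13.4, 15.7, 18.6, 10.6, 15.5 mm/h.
Σ(I−φ)·Δt = d  ⇒  (13.4+15.7+18.6+10.6+15.5 − 5φ)·1 = 50.5
φ = (73.80 − 50.5/1) / 5 = 4.66 mm/h.

φ ≈ 4.66 mm/h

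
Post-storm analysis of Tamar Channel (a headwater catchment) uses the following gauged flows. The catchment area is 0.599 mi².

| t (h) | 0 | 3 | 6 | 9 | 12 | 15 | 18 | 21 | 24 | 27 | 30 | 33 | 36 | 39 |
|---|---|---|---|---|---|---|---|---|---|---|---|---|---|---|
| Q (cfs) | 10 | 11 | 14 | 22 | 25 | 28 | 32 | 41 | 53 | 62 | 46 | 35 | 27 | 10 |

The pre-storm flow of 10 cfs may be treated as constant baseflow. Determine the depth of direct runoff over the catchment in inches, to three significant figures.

Direct runoff: 0.0, 1.0, 4.0, 12.0, 15.0, 18.0, 22.0, 31.0, 43.0, 52.0, 36.0, 25.0, 17.0, 0.0 cfs; ΣQ_DR = 276.0 cfs.
V = ΣQ_DR · Δt = 276.0 × 10800 s = 2.981 × 10^6 ft³.
Over A = 0.599 mi², depth = V / A = 2.14 in.

d ≈ 2.14 in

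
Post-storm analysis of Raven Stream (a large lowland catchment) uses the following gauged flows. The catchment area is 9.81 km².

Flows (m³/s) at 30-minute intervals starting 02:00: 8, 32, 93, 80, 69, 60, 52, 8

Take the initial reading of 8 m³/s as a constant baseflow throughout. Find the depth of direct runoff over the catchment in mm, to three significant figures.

d ≈ 62.0 mm

Direct runoff: 0.0, 24.0, 85.0, 72.0, 61.0, 52.0, 44.0, 0.0 m³/s; ΣQ_DR = 338.0 m³/s.
V = ΣQ_DR · Δt = 338.0 × 1800 s = 6.084 × 10^5 m³.
Over A = 9.81 km², depth = V / A = 62.0 mm.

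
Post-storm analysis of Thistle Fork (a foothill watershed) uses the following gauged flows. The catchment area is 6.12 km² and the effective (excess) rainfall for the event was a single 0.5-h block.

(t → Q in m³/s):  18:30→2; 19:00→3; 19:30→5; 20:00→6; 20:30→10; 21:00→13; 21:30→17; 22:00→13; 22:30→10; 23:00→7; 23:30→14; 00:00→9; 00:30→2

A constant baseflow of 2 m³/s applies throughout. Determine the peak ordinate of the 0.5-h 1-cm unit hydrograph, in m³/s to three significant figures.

Direct runoff: 0.0, 1.0, 3.0, 4.0, 8.0, 11.0, 15.0, 11.0, 8.0, 5.0, 12.0, 7.0, 0.0 m³/s; ΣQ_DR = 85.00 m³/s, peak = 15.0 m³/s.
Runoff depth d = ΣQ_DR·Δt / A = 85.00 × 1800 / (6.12 km²) = 25.00 mm.
The 1-cm UH is the DRH scaled by (10 mm)/d, so U_p = 15.0 × 10/25.00 = 6.00 m³/s.

U_p ≈ 6.00 m³/s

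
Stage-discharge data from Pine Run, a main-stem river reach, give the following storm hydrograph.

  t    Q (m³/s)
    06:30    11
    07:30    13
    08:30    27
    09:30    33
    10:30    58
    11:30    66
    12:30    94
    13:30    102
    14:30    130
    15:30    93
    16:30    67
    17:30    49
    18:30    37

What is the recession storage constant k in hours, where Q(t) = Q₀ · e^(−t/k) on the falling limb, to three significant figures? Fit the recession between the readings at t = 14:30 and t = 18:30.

On the falling limb, Q drops from 130 to 37 m³/s between t = 14:30 and t = 18:30 (Δt = 4 h).
k = −Δt / ln(Q₂/Q₁) = −4 / ln(37/130) = 3.18 h.

k ≈ 3.18 h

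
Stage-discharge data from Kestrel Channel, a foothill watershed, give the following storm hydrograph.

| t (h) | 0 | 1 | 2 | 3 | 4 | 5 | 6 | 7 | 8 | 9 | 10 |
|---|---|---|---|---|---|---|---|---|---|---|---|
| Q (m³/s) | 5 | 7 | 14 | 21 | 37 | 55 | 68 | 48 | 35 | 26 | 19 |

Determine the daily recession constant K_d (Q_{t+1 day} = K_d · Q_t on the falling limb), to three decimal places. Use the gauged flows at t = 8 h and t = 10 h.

Between t = 8 h and t = 10 h the flow falls from 35 to 19 m³/s over 2×1 h = 2 h.
Per-interval ratio K = (19/35)^(1/2) = 0.7368; K_d = K^(24/1) = 0.001.

K_d ≈ 0.001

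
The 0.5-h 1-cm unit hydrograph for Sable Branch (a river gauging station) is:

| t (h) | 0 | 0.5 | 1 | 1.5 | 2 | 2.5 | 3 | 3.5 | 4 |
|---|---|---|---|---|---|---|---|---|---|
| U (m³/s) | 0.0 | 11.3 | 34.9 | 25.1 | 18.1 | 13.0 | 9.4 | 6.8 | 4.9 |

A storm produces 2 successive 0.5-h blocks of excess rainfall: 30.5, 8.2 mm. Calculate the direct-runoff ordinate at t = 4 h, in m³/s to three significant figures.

Q ≈ 20.5 m³/s

By discrete convolution, Q_j = Σ (P_i / 10 mm) · U_{j−i}.
At t = 4 h (j=8): Q = (30.5/10)·4.9 + (8.2/10)·6.8 = 20.5 m³/s.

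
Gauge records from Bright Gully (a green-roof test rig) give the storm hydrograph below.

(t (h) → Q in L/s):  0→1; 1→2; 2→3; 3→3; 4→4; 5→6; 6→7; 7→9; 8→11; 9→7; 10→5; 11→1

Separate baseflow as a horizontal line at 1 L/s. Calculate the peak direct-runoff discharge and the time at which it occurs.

Q_p = 10.0 L/s at t = 8 h

Subtracting baseflow gives direct-runoff ordinates: 0.0, 1.0, 2.0, 2.0, 3.0, 5.0, 6.0, 8.0, 10.0, 6.0, 4.0, 0.0 L/s.
The maximum is 10.0 L/s, occurring at the reading for t = 8 h.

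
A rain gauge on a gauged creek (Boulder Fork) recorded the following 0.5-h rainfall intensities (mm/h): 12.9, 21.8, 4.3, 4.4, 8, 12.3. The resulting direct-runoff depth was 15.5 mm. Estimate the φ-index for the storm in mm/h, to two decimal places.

Only the 4 blocks with intensity above φ contribute runoff: 12.9, 21.8, 8, 12.3 mm/h.
Σ(I−φ)·Δt = d  ⇒  (12.9+21.8+8+12.3 − 4φ)·0.5 = 15.5
φ = (55.00 − 15.5/0.5) / 4 = 6.00 mm/h.

φ ≈ 6.00 mm/h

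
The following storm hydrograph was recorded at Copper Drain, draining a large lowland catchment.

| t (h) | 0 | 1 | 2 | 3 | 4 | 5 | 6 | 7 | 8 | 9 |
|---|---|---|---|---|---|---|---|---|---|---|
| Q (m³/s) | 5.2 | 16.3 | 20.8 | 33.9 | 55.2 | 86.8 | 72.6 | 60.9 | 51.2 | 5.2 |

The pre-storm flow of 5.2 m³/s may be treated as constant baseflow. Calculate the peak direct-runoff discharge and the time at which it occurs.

Subtracting baseflow gives direct-runoff ordinates: 0.0, 11.1, 15.6, 28.7, 50.0, 81.6, 67.4, 55.7, 46.0, 0.0 m³/s.
The maximum is 81.6 m³/s, occurring at the reading for t = 5 h.

Q_p = 81.6 m³/s at t = 5 h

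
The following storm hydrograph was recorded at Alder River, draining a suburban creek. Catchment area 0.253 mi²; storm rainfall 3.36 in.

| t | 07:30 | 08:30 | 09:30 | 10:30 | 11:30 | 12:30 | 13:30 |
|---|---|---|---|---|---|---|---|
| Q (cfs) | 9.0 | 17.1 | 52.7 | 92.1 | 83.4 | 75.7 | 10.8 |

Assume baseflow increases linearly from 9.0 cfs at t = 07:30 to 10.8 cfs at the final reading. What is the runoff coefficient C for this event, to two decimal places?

ΣQ_DR = 271.5 cfs; V = ΣQ_DR·Δt = 9.774 × 10^5 ft³.
Runoff depth d = V / A = 1.663 in.
C = d / P = 1.663 / 3.36 = 0.49.

C ≈ 0.49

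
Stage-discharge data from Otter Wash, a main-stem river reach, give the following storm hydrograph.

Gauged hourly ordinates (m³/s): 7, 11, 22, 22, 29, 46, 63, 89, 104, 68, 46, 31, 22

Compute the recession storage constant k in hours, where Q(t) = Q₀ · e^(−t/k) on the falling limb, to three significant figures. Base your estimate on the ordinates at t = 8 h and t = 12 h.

k ≈ 2.58 h

On the falling limb, Q drops from 104 to 22 m³/s between t = 8 h and t = 12 h (Δt = 4 h).
k = −Δt / ln(Q₂/Q₁) = −4 / ln(22/104) = 2.58 h.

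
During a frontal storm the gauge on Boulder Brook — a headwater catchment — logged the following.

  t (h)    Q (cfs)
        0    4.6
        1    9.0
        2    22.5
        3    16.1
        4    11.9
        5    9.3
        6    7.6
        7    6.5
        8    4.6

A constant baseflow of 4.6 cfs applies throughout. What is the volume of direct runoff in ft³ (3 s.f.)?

V ≈ 1.83 × 10^5 ft³

Direct-runoff ordinates (Q − Q_b): 0.0, 4.4, 17.9, 11.5, 7.3, 4.7, 3.0, 1.9, 0.0 cfs.
ΣQ_DR = 50.70 cfs.
With Δt = 1 h = 3600 s, V = ΣQ_DR · Δt = 50.70 × 3600 = 1.83 × 10^5 ft³.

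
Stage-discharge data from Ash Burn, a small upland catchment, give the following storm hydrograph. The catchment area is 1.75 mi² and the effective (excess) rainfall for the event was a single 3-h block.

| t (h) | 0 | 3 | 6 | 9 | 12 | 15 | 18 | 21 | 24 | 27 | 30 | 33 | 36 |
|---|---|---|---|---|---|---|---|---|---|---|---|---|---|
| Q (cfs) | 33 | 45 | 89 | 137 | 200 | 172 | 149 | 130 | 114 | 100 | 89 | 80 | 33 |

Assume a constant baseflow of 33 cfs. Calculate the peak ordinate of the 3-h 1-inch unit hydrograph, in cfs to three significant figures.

U_p ≈ 66.7 cfs

Direct runoff: 0.0, 12.0, 56.0, 104.0, 167.0, 139.0, 116.0, 97.0, 81.0, 67.0, 56.0, 47.0, 0.0 cfs; ΣQ_DR = 942.0 cfs, peak = 167.0 cfs.
Runoff depth d = ΣQ_DR·Δt / A = 942.0 × 10800 / (1.75 mi²) = 2.502 in.
The 1-inch UH is the DRH scaled by (1 in)/d, so U_p = 167.0 × 1/2.502 = 66.7 cfs.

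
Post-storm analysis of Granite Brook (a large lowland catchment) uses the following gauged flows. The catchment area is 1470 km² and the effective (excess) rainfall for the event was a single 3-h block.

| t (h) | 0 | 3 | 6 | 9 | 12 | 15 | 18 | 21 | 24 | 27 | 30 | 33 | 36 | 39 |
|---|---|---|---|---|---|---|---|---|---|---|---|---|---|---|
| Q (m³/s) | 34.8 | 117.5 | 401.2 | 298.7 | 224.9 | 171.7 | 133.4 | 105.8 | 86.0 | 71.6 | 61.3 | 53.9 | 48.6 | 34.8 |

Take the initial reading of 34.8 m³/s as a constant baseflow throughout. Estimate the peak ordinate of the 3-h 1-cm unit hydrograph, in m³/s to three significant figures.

U_p ≈ 368 m³/s

Direct runoff: 0.0, 82.7, 366.4, 263.9, 190.1, 136.9, 98.6, 71.0, 51.2, 36.8, 26.5, 19.1, 13.8, 0.0 m³/s; ΣQ_DR = 1357 m³/s, peak = 366.4 m³/s.
Runoff depth d = ΣQ_DR·Δt / A = 1357 × 10800 / (1470 km²) = 9.970 mm.
The 1-cm UH is the DRH scaled by (10 mm)/d, so U_p = 366.4 × 10/9.970 = 368 m³/s.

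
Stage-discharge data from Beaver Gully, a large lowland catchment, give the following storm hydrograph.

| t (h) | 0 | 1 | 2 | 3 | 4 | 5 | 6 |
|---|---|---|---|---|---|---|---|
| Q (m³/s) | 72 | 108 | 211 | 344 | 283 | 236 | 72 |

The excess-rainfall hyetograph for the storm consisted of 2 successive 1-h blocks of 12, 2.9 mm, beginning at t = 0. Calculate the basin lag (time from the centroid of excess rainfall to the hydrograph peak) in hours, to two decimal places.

t_L ≈ 2.31 h

Centroid of excess rainfall: t_c = Σ P_i·t̄_i / ΣP_i = 0.6946 h (block centres at 0.5, 1.5 h).
Hydrograph peak occurs at t = 3 h, so basin lag t_L = 3 − 0.6946 = 2.31 h.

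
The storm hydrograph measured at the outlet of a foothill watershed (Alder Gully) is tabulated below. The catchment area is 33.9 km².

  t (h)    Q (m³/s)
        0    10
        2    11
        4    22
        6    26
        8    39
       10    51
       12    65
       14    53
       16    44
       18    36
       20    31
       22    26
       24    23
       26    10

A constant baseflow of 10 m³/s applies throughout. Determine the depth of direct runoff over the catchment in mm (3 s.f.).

Direct runoff: 0.0, 1.0, 12.0, 16.0, 29.0, 41.0, 55.0, 43.0, 34.0, 26.0, 21.0, 16.0, 13.0, 0.0 m³/s; ΣQ_DR = 307.0 m³/s.
V = ΣQ_DR · Δt = 307.0 × 7200 s = 2.210 × 10^6 m³.
Over A = 33.9 km², depth = V / A = 65.2 mm.

d ≈ 65.2 mm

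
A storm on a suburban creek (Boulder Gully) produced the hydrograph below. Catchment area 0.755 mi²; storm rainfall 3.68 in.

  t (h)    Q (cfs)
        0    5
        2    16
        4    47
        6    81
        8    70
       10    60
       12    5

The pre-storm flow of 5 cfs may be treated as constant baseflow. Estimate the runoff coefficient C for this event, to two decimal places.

C ≈ 0.28

ΣQ_DR = 249.0 cfs; V = ΣQ_DR·Δt = 1.793 × 10^6 ft³.
Runoff depth d = V / A = 1.022 in.
C = d / P = 1.022 / 3.68 = 0.28.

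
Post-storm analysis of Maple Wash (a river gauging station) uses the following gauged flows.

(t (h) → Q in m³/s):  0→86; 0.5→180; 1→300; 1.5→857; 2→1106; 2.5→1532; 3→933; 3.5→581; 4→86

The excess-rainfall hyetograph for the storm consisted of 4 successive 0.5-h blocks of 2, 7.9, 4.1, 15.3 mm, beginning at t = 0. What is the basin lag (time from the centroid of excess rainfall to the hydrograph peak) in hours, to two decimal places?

t_L ≈ 1.19 h

Centroid of excess rainfall: t_c = Σ P_i·t̄_i / ΣP_i = 1.3080 h (block centres at 0.25, 0.75, 1.25, 1.75 h).
Hydrograph peak occurs at t = 2.5 h, so basin lag t_L = 2.5 − 1.3080 = 1.19 h.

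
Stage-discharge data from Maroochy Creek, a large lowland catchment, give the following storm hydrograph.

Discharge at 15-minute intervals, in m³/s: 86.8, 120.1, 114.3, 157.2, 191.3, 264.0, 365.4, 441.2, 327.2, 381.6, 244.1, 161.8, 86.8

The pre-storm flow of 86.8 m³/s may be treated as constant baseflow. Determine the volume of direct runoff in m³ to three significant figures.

V ≈ 1.63 × 10^6 m³

Direct-runoff ordinates (Q − Q_b): 0.0, 33.3, 27.5, 70.4, 104.5, 177.2, 278.6, 354.4, 240.4, 294.8, 157.3, 75.0, 0.0 m³/s.
ΣQ_DR = 1813 m³/s.
With Δt = 0.25 h = 900 s, V = ΣQ_DR · Δt = 1813 × 900 = 1.63 × 10^6 m³.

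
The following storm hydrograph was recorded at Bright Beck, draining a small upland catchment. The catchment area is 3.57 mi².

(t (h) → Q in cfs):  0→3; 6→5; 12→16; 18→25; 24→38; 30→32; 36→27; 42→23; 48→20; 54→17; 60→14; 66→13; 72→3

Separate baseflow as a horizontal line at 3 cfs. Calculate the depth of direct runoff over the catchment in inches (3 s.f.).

d ≈ 0.513 in

Direct runoff: 0.0, 2.0, 13.0, 22.0, 35.0, 29.0, 24.0, 20.0, 17.0, 14.0, 11.0, 10.0, 0.0 cfs; ΣQ_DR = 197.0 cfs.
V = ΣQ_DR · Δt = 197.0 × 21600 s = 4.255 × 10^6 ft³.
Over A = 3.57 mi², depth = V / A = 0.513 in.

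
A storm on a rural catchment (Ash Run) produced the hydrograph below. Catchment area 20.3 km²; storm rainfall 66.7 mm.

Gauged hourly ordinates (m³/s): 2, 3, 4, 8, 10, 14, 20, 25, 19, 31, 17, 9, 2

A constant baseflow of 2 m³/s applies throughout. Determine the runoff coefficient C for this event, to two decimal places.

C ≈ 0.37

ΣQ_DR = 138.0 m³/s; V = ΣQ_DR·Δt = 4.968 × 10^5 m³.
Runoff depth d = V / A = 24.47 mm.
C = d / P = 24.47 / 66.7 = 0.37.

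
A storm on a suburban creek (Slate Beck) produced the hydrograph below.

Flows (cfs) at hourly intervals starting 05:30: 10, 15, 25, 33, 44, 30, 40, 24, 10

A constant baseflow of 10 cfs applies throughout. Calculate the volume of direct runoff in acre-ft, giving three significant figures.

Direct-runoff ordinates (Q − Q_b): 0.0, 5.0, 15.0, 23.0, 34.0, 20.0, 30.0, 14.0, 0.0 cfs.
ΣQ_DR = 141.0 cfs.
With Δt = 1 h = 3600 s, V = ΣQ_DR · Δt = 141.0 × 3600 = 5.08 × 10^5 ft³ = 11.7 acre-ft.

V ≈ 11.7 acre-ft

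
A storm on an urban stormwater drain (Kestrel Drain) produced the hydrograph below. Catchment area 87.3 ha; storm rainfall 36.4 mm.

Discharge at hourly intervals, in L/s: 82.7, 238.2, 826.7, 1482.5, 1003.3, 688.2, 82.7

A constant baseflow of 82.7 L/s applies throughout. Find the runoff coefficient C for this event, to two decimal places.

C ≈ 0.43

ΣQ_DR = 3825 L/s; V = ΣQ_DR·Δt = 1.377 × 10^7 L.
Runoff depth d = V / A = 15.77 mm.
C = d / P = 15.77 / 36.4 = 0.43.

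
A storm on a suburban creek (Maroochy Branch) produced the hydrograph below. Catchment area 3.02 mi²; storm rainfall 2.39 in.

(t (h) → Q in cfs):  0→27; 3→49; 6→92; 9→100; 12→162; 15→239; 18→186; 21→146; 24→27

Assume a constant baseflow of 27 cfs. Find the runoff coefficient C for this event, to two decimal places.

ΣQ_DR = 785.0 cfs; V = ΣQ_DR·Δt = 8.478 × 10^6 ft³.
Runoff depth d = V / A = 1.208 in.
C = d / P = 1.208 / 2.39 = 0.51.

C ≈ 0.51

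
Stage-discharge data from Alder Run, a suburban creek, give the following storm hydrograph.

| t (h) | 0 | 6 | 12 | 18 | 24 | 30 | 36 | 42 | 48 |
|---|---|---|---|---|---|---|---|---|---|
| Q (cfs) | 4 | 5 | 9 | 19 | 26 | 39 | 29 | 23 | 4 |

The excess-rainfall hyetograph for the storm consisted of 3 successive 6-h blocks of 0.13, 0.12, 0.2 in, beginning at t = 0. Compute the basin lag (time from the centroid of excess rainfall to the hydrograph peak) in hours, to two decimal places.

t_L ≈ 20.07 h

Centroid of excess rainfall: t_c = Σ P_i·t̄_i / ΣP_i = 9.9333 h (block centres at 3, 9, 15 h).
Hydrograph peak occurs at t = 30 h, so basin lag t_L = 30 − 9.9333 = 20.07 h.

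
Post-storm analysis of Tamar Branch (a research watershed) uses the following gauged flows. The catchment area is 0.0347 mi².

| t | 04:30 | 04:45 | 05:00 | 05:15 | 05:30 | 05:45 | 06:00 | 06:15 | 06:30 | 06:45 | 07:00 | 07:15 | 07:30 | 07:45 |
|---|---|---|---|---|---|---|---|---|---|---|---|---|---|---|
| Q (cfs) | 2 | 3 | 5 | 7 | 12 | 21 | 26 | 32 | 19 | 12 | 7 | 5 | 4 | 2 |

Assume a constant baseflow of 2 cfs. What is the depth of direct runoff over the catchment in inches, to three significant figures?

d ≈ 1.44 in

Direct runoff: 0.0, 1.0, 3.0, 5.0, 10.0, 19.0, 24.0, 30.0, 17.0, 10.0, 5.0, 3.0, 2.0, 0.0 cfs; ΣQ_DR = 129.0 cfs.
V = ΣQ_DR · Δt = 129.0 × 900 s = 1.161 × 10^5 ft³.
Over A = 0.0347 mi², depth = V / A = 1.44 in.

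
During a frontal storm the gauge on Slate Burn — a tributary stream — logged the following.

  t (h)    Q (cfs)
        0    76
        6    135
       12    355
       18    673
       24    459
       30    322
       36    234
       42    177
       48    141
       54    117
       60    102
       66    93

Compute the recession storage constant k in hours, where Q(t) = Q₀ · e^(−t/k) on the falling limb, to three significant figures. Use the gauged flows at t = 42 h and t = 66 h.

k ≈ 37.3 h

On the falling limb, Q drops from 177 to 93 cfs between t = 42 h and t = 66 h (Δt = 24 h).
k = −Δt / ln(Q₂/Q₁) = −24 / ln(93/177) = 37.3 h.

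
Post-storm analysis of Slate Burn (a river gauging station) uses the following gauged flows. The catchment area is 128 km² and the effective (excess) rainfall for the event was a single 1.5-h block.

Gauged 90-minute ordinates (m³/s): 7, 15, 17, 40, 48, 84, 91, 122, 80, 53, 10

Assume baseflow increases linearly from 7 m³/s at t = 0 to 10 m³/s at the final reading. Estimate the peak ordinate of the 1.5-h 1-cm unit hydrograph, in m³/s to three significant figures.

Direct runoff: 0.00, 7.70, 9.40, 32.10, 39.80, 75.50, 82.20, 112.90, 70.60, 43.30, 0.00 m³/s; ΣQ_DR = 473.5 m³/s, peak = 112.90 m³/s.
Runoff depth d = ΣQ_DR·Δt / A = 473.5 × 5400 / (128 km²) = 19.98 mm.
The 1-cm UH is the DRH scaled by (10 mm)/d, so U_p = 112.90 × 10/19.98 = 56.5 m³/s.

U_p ≈ 56.5 m³/s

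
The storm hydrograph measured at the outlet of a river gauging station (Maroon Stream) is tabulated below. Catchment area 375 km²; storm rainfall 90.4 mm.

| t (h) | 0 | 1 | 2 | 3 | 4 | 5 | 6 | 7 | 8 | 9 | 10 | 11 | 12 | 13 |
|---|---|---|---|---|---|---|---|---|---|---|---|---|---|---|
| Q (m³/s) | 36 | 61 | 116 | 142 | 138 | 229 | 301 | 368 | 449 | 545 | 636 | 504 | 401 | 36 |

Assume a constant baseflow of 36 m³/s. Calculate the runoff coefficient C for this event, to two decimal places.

ΣQ_DR = 3458 m³/s; V = ΣQ_DR·Δt = 1.245 × 10^7 m³.
Runoff depth d = V / A = 33.20 mm.
C = d / P = 33.20 / 90.4 = 0.37.

C ≈ 0.37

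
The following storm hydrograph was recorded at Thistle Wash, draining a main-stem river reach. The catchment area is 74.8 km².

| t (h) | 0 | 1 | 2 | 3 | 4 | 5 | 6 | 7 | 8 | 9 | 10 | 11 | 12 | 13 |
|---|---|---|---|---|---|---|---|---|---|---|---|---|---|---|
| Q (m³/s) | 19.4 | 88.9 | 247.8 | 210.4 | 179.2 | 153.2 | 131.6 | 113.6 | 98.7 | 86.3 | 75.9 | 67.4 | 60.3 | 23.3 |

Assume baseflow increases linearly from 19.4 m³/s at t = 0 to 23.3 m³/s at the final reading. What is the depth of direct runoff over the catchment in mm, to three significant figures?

Direct runoff: 0.00, 69.20, 227.80, 190.10, 158.60, 132.30, 110.40, 92.10, 76.90, 64.20, 53.50, 44.70, 37.30, 0.00 m³/s; ΣQ_DR = 1257 m³/s.
V = ΣQ_DR · Δt = 1257 × 3600 s = 4.526 × 10^6 m³.
Over A = 74.8 km², depth = V / A = 60.5 mm.

d ≈ 60.5 mm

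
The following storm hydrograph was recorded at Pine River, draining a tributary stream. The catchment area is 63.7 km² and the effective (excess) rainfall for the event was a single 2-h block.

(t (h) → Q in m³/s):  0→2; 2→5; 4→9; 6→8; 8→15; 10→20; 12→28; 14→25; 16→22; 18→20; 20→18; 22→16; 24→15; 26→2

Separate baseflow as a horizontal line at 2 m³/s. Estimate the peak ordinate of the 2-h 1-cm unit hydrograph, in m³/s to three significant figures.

U_p ≈ 13.0 m³/s

Direct runoff: 0.0, 3.0, 7.0, 6.0, 13.0, 18.0, 26.0, 23.0, 20.0, 18.0, 16.0, 14.0, 13.0, 0.0 m³/s; ΣQ_DR = 177.0 m³/s, peak = 26.0 m³/s.
Runoff depth d = ΣQ_DR·Δt / A = 177.0 × 7200 / (63.7 km²) = 20.01 mm.
The 1-cm UH is the DRH scaled by (10 mm)/d, so U_p = 26.0 × 10/20.01 = 13.0 m³/s.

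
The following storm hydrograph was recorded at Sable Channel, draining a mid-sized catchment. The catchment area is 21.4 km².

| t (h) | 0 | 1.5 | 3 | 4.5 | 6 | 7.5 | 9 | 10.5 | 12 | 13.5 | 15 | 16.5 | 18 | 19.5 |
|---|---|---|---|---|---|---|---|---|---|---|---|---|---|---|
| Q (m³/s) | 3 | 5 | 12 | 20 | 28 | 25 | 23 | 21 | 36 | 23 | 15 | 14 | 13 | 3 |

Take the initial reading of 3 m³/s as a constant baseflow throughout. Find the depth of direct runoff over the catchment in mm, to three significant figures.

Direct runoff: 0.0, 2.0, 9.0, 17.0, 25.0, 22.0, 20.0, 18.0, 33.0, 20.0, 12.0, 11.0, 10.0, 0.0 m³/s; ΣQ_DR = 199.0 m³/s.
V = ΣQ_DR · Δt = 199.0 × 5400 s = 1.075 × 10^6 m³.
Over A = 21.4 km², depth = V / A = 50.2 mm.

d ≈ 50.2 mm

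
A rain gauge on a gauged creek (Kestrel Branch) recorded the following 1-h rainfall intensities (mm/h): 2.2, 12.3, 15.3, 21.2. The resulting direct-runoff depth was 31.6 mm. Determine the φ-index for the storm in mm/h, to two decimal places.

Only the 3 blocks with intensity above φ contribute runoff: 12.3, 15.3, 21.2 mm/h.
Σ(I−φ)·Δt = d  ⇒  (12.3+15.3+21.2 − 3φ)·1 = 31.6
φ = (48.80 − 31.6/1) / 3 = 5.73 mm/h.

φ ≈ 5.73 mm/h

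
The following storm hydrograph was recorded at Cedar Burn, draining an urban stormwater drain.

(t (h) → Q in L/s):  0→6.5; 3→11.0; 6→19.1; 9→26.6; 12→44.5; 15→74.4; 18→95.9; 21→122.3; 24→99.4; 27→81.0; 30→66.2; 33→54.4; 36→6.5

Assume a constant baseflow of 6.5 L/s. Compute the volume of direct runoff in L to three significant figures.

Direct-runoff ordinates (Q − Q_b): 0.0, 4.5, 12.6, 20.1, 38.0, 67.9, 89.4, 115.8, 92.9, 74.5, 59.7, 47.9, 0.0 L/s.
ΣQ_DR = 623.3 L/s.
With Δt = 3 h = 10800 s, V = ΣQ_DR · Δt = 623.3 × 10800 = 6.73 × 10^6 L.

V ≈ 6.73 × 10^6 L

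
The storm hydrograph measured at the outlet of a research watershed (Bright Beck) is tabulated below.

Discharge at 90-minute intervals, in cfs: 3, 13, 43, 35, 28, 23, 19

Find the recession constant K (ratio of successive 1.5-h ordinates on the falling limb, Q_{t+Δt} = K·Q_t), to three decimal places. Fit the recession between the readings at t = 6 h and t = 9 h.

K ≈ 0.824

Using the recession-limb readings at t = 6 h and t = 9 h: Q falls from 28 to 19 cfs over 2 intervals.
K = (Q₂/Q₁)^(1/2) = (19/28)^(1/2) = 0.824.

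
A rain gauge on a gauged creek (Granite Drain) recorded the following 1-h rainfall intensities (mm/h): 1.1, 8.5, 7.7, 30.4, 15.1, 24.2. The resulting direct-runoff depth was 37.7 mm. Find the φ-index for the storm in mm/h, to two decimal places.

φ ≈ 10.67 mm/h

Only the 3 blocks with intensity above φ contribute runoff: 30.4, 15.1, 24.2 mm/h.
Σ(I−φ)·Δt = d  ⇒  (30.4+15.1+24.2 − 3φ)·1 = 37.7
φ = (69.70 − 37.7/1) / 3 = 10.67 mm/h.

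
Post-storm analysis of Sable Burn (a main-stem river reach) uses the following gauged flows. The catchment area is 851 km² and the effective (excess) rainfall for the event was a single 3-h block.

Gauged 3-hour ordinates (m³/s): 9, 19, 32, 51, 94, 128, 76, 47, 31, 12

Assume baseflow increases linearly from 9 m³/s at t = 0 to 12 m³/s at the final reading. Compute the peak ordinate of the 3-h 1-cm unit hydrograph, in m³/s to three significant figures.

U_p ≈ 235 m³/s

Direct runoff: 0.00, 9.67, 22.33, 41.00, 83.67, 117.33, 65.00, 35.67, 19.33, 0.00 m³/s; ΣQ_DR = 394.0 m³/s, peak = 117.33 m³/s.
Runoff depth d = ΣQ_DR·Δt / A = 394.0 × 10800 / (851 km²) = 5.000 mm.
The 1-cm UH is the DRH scaled by (10 mm)/d, so U_p = 117.33 × 10/5.000 = 235 m³/s.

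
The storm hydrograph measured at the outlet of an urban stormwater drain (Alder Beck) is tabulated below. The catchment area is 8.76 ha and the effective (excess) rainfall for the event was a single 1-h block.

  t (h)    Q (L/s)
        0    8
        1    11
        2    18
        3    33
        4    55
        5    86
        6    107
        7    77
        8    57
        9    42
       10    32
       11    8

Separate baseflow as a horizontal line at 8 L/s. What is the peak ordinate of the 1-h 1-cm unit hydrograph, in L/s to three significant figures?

U_p ≈ 55.0 L/s

Direct runoff: 0.0, 3.0, 10.0, 25.0, 47.0, 78.0, 99.0, 69.0, 49.0, 34.0, 24.0, 0.0 L/s; ΣQ_DR = 438.0 L/s, peak = 99.0 L/s.
Runoff depth d = ΣQ_DR·Δt / A = 438.0 × 3600 / (8.76 ha) = 18.00 mm.
The 1-cm UH is the DRH scaled by (10 mm)/d, so U_p = 99.0 × 10/18.00 = 55.0 L/s.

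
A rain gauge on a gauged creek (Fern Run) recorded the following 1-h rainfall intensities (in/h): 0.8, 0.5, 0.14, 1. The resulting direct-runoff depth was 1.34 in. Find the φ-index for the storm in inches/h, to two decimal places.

Only the 3 blocks with intensity above φ contribute runoff: 0.8, 0.5, 1 in/h.
Σ(I−φ)·Δt = d  ⇒  (0.8+0.5+1 − 3φ)·1 = 1.34
φ = (2.300 − 1.34/1) / 3 = 0.32 in/h.

φ ≈ 0.32 in/h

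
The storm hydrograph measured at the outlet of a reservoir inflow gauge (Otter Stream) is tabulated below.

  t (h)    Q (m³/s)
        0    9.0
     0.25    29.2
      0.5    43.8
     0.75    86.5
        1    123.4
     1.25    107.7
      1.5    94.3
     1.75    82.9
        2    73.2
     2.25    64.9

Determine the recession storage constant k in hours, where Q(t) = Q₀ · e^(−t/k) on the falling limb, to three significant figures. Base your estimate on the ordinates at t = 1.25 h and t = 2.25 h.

On the falling limb, Q drops from 107.7 to 64.9 m³/s between t = 1.25 h and t = 2.25 h (Δt = 1 h).
k = −Δt / ln(Q₂/Q₁) = −1 / ln(64.9/107.7) = 1.97 h.

k ≈ 1.97 h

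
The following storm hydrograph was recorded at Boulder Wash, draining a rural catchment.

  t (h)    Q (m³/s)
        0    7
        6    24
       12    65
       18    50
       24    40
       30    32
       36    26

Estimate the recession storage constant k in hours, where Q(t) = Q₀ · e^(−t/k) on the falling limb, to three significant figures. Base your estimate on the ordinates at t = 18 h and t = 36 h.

k ≈ 27.5 h

On the falling limb, Q drops from 50 to 26 m³/s between t = 18 h and t = 36 h (Δt = 18 h).
k = −Δt / ln(Q₂/Q₁) = −18 / ln(26/50) = 27.5 h.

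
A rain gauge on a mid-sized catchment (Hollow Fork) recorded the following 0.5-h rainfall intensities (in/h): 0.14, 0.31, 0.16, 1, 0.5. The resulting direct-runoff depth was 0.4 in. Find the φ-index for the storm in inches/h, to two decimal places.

Only the 2 blocks with intensity above φ contribute runoff: 1, 0.5 in/h.
Σ(I−φ)·Δt = d  ⇒  (1+0.5 − 2φ)·0.5 = 0.4
φ = (1.500 − 0.4/0.5) / 2 = 0.35 in/h.

φ ≈ 0.35 in/h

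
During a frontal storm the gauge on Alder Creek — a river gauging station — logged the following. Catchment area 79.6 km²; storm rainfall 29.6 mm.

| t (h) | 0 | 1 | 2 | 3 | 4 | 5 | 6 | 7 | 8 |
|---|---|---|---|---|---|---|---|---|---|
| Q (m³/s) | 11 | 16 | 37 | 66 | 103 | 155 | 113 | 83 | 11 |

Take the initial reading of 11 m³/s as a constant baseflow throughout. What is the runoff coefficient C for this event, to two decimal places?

ΣQ_DR = 496.0 m³/s; V = ΣQ_DR·Δt = 1.786 × 10^6 m³.
Runoff depth d = V / A = 22.43 mm.
C = d / P = 22.43 / 29.6 = 0.76.

C ≈ 0.76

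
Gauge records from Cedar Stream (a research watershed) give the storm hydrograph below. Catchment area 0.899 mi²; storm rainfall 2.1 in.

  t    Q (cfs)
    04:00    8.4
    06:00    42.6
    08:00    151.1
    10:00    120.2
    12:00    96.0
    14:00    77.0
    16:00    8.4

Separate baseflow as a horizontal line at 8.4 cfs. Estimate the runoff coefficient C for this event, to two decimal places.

C ≈ 0.73

ΣQ_DR = 444.9 cfs; V = ΣQ_DR·Δt = 3.203 × 10^6 ft³.
Runoff depth d = V / A = 1.534 in.
C = d / P = 1.534 / 2.1 = 0.73.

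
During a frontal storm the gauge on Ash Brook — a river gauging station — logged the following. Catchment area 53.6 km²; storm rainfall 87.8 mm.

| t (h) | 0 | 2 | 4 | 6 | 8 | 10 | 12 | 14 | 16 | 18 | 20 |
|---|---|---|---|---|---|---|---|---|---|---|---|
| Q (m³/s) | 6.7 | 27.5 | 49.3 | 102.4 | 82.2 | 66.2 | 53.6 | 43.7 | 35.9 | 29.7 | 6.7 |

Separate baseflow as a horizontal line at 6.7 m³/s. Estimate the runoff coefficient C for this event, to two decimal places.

C ≈ 0.66

ΣQ_DR = 430.2 m³/s; V = ΣQ_DR·Δt = 3.097 × 10^6 m³.
Runoff depth d = V / A = 57.79 mm.
C = d / P = 57.79 / 87.8 = 0.66.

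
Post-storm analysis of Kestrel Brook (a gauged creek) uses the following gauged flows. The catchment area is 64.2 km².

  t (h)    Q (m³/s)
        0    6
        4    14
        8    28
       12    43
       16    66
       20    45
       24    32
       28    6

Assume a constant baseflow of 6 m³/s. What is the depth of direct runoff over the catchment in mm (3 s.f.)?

d ≈ 43.1 mm

Direct runoff: 0.0, 8.0, 22.0, 37.0, 60.0, 39.0, 26.0, 0.0 m³/s; ΣQ_DR = 192.0 m³/s.
V = ΣQ_DR · Δt = 192.0 × 14400 s = 2.765 × 10^6 m³.
Over A = 64.2 km², depth = V / A = 43.1 mm.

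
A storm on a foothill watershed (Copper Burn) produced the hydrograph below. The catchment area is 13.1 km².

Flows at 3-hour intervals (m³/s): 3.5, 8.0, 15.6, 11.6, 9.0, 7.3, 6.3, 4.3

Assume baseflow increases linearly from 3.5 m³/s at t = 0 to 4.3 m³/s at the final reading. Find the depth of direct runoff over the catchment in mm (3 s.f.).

d ≈ 28.4 mm

Direct runoff: 0.00, 4.39, 11.87, 7.76, 5.04, 3.23, 2.11, 0.00 m³/s; ΣQ_DR = 34.40 m³/s.
V = ΣQ_DR · Δt = 34.40 × 10800 s = 3.715 × 10^5 m³.
Over A = 13.1 km², depth = V / A = 28.4 mm.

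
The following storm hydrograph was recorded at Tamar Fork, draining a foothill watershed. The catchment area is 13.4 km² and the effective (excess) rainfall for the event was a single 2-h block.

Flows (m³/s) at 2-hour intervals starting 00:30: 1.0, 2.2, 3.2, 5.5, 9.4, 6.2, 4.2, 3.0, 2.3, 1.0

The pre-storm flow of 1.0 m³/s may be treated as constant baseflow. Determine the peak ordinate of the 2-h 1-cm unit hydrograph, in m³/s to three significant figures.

U_p ≈ 5.58 m³/s

Direct runoff: 0.0, 1.2, 2.2, 4.5, 8.4, 5.2, 3.2, 2.0, 1.3, 0.0 m³/s; ΣQ_DR = 28.00 m³/s, peak = 8.4 m³/s.
Runoff depth d = ΣQ_DR·Δt / A = 28.00 × 7200 / (13.4 km²) = 15.04 mm.
The 1-cm UH is the DRH scaled by (10 mm)/d, so U_p = 8.4 × 10/15.04 = 5.58 m³/s.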